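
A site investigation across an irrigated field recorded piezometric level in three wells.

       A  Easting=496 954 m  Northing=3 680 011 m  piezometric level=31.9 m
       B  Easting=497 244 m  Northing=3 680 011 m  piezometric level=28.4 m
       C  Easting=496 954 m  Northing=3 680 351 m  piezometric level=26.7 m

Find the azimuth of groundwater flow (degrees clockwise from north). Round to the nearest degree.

038°

∂h/∂x = (28.4 − 31.9) / (497244 − 496954) = -0.01207
∂h/∂y = (26.7 − 31.9) / (3680351 − 3680011) = -0.01529
Flow direction (−∇h) has components (+0.01207 E, +0.01529 N).
Azimuth = atan2(E, N) = atan2(+0.01207, +0.01529) = 38.3° ≈ 038°.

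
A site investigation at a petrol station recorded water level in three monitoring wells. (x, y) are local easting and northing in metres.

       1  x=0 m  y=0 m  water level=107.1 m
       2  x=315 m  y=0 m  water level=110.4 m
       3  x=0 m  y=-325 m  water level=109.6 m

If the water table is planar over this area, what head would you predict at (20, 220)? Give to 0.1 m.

∂h/∂x = (110.4 − 107.1) / (315 − 0) = +0.01048
∂h/∂y = (109.6 − 107.1) / (-325 − 0) = -0.007692
h(20, 220) = 107.1 + (+0.01048)·(20) + (-0.007692)·(220) = 107.1 +0.210 -1.692 = 105.617 m.

105.6 m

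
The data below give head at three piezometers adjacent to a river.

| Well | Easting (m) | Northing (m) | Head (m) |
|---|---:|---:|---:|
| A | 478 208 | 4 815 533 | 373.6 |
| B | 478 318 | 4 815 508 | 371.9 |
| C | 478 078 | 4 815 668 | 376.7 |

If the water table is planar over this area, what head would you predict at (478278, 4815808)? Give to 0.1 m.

Taking A as reference: B−A = (110, -25, -1.7); C−A = (-130, 135, +3.1).
Solve a·Δx + b·Δy = Δh: det = 110·135 − (-130)·(-25) = 11600.
∂h/∂x = [(-1.7)·135 − (+3.1)·(-25)] / 11600 = -0.01310
∂h/∂y = [110·(+3.1) − (-130)·(-1.7)] / 11600 = +0.01034
h(478278, 4815808) = 373.6 + (-0.01310)·(70) + (+0.01034)·(275) = 373.6 -0.917 +2.845 = 375.528 m.

375.5 m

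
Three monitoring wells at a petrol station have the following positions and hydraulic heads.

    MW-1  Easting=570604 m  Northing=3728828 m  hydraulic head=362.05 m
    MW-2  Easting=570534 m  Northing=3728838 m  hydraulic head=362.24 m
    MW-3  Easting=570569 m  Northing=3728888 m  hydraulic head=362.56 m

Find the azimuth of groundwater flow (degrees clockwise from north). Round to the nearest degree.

168°

Differences from MW-1: to MW-2 (Δx, Δy, Δh) = (-70, 10, +0.19); to MW-3 = (-35, 60, +0.51).
Solve a·Δx + b·Δy = Δh: det = (-70)·60 − (-35)·10 = -3850.
∂h/∂x = [(+0.19)·60 − (+0.51)·10] / -3850 = -0.001636
∂h/∂y = [(-70)·(+0.51) − (-35)·(+0.19)] / -3850 = +0.007545
Flow direction (−∇h) has components (+0.001636 E, -0.007545 N).
Azimuth = atan2(E, N) = atan2(+0.001636, -0.007545) = 167.8° ≈ 168°.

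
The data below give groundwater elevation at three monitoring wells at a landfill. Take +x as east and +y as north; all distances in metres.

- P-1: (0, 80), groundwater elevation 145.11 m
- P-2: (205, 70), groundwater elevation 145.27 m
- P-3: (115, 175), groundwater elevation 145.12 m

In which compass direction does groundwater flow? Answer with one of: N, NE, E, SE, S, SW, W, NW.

Three-point gradient (reference P-1): Δ to P-2 = (205, -10, +0.16), Δ to P-3 = (115, 95, +0.01).
∂h/∂x = +0.0007418, ∂h/∂y = -0.0007927 (det = 20625).
Flow = −∇h = (-0.0007418 east, +0.0007927 north), which points northwest.

NW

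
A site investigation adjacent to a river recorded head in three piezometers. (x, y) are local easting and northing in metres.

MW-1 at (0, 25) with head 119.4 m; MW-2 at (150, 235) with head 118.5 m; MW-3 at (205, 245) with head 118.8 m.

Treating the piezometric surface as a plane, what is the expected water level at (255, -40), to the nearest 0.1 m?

121.8 m

Differences from MW-1: to MW-2 (Δx, Δy, Δh) = (150, 210, -0.9); to MW-3 = (205, 220, -0.6).
Determinant of the coordinate differences = 150·220 − 205·210 = -10050.
∂h/∂x = [(-0.9)·220 − (-0.6)·210] / -10050 = +0.007164
∂h/∂y = [150·(-0.6) − 205·(-0.9)] / -10050 = -0.009403
h(255, -40) = 119.4 + (+0.007164)·(255) + (-0.009403)·(-65) = 119.4 +1.827 +0.611 = 121.838 m.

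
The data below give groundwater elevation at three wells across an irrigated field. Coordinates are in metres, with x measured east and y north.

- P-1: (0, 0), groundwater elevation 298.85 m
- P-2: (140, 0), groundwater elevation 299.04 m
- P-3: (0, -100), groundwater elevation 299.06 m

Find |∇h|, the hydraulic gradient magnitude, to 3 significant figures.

0.00250

∂h/∂x = (299.04 − 298.85) / (140 − 0) = +0.001357
∂h/∂y = (299.06 − 298.85) / (-100 − 0) = -0.002100
|∇h| = √(0.001357² + -0.002100²) = 0.0025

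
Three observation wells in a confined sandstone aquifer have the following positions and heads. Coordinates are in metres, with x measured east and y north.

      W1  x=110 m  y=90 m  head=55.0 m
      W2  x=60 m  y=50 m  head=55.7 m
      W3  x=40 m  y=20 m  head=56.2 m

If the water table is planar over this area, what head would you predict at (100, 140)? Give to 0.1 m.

With h = a·x + b·y + c and W1 as origin, the differences give:
  (-50)·a + (-40)·b = +0.7
  (-70)·a + (-70)·b = +1.2
Eliminate b (×(-70) and ×(-40), subtract): 700·a = -1.00 → a = ∂h/∂x = -0.001429
Back-substitute: b = ∂h/∂y = -0.01571.
h(100, 140) = 55.0 + (-0.001429)·(-10) + (-0.01571)·(50) = 55.0 +0.014 -0.786 = 54.229 m.

54.2 m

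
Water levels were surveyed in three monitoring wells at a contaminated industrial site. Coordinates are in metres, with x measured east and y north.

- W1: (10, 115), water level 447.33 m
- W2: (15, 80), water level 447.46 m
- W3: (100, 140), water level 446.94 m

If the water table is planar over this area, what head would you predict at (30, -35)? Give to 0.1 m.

447.9 m

Taking W1 as reference: W2−W1 = (5, -35, +0.13); W3−W1 = (90, 25, -0.39).
Solve a·Δx + b·Δy = Δh: det = 5·25 − 90·(-35) = 3275.
∂h/∂x = [(+0.13)·25 − (-0.39)·(-35)] / 3275 = -0.003176
∂h/∂y = [5·(-0.39) − 90·(+0.13)] / 3275 = -0.004168
h(30, -35) = 447.33 + (-0.003176)·(20) + (-0.004168)·(-150) = 447.33 -0.064 +0.625 = 447.892 m.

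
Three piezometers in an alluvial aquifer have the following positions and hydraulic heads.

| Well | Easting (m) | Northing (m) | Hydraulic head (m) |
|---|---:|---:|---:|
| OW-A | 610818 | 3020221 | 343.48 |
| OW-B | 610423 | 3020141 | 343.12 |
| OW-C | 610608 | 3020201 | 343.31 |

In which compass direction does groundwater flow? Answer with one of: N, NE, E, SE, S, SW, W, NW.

Differences from OW-A: to OW-B (Δx, Δy, Δh) = (-395, -80, -0.36); to OW-C = (-210, -20, -0.17).
Determinant of the coordinate differences = (-395)·(-20) − (-210)·(-80) = -8900.
∂h/∂x = [(-0.36)·(-20) − (-0.17)·(-80)] / -8900 = +0.0007191
∂h/∂y = [(-395)·(-0.17) − (-210)·(-0.36)] / -8900 = +0.0009494
Flow = −∇h = (-0.0007191 east, -0.0009494 north), which points southwest.

SW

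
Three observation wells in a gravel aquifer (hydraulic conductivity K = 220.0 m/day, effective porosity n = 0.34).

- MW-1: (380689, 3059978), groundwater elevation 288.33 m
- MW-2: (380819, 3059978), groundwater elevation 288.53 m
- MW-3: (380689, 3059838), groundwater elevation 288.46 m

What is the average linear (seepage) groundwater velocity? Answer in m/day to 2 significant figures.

1.2 m/day

∂h/∂x = (288.53 − 288.33) / (380819 − 380689) = +0.001538
∂h/∂y = (288.46 − 288.33) / (3059838 − 3059978) = -0.0009286
|∇h| = √(0.001538² + -0.0009286²) = 0.001797
Seepage velocity v = K·i/n = 220.0 × 0.001797 / 0.34 = 1.163 m/day.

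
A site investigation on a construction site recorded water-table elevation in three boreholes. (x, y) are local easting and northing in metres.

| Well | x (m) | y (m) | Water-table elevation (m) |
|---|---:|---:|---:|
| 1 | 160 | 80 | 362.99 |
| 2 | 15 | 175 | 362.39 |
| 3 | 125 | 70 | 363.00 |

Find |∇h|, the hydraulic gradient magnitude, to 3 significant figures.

Three-point gradient (reference 1): Δ to 2 = (-145, 95, -0.60), Δ to 3 = (-35, -10, +0.01).
∂h/∂x = +0.001058, ∂h/∂y = -0.004702 (det = 4775).
|∇h| = √(0.001058² + -0.004702²) = 0.00482

0.00482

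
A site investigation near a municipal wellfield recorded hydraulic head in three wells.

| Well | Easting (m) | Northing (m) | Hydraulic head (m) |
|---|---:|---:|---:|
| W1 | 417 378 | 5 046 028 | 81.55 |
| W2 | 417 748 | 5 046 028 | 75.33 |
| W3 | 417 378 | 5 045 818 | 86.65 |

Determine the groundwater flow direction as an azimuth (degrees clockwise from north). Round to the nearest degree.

035°

∂h/∂x = (75.33 − 81.55) / (417748 − 417378) = -0.01681
∂h/∂y = (86.65 − 81.55) / (5045818 − 5046028) = -0.02429
Flow direction (−∇h) has components (+0.01681 E, +0.02429 N).
Azimuth = atan2(E, N) = atan2(+0.01681, +0.02429) = 34.7° ≈ 035°.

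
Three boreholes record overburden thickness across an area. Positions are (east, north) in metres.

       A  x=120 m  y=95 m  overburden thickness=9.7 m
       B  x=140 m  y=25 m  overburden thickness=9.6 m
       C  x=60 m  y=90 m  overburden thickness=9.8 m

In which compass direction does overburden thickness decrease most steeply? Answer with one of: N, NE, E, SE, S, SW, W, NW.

SE

Differences from A: to B (Δx, Δy, Δh) = (20, -70, -0.1); to C = (-60, -5, +0.1).
Solve a·Δx + b·Δy = Δd: det = 20·(-5) − (-60)·(-70) = -4300.
∂d/∂x = [(-0.1)·(-5) − (+0.1)·(-70)] / -4300 = -0.001744
∂d/∂y = [20·(+0.1) − (-60)·(-0.1)] / -4300 = +0.0009302
Steepest decrease is along −∇f = (+0.001744 E, -0.0009302 N) → southeast.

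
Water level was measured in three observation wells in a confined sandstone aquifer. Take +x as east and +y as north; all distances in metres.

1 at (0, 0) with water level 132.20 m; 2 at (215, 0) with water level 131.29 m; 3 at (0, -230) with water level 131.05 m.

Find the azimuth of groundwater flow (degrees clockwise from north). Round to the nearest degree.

140°

∂h/∂x = (131.29 − 132.20) / (215 − 0) = -0.004233
∂h/∂y = (131.05 − 132.20) / (-230 − 0) = +0.005000
Flow direction (−∇h) has components (+0.004233 E, -0.005000 N).
Azimuth = atan2(E, N) = atan2(+0.004233, -0.005000) = 139.8° ≈ 140°.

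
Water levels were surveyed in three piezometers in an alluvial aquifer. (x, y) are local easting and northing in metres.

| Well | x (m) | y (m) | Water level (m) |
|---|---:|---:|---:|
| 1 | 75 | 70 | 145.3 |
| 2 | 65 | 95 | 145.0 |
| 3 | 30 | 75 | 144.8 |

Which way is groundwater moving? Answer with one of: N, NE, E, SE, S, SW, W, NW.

NW

With h = a·x + b·y + c and 1 as origin, the differences give:
  (-10)·a + 25·b = -0.3
  (-45)·a + 5·b = -0.5
Eliminate b (×5 and ×25, subtract): 1075·a = 11.00 → a = ∂h/∂x = +0.01023
Back-substitute: b = ∂h/∂y = -0.007907.
Flow = −∇h = (-0.01023 east, +0.007907 north), which points northwest.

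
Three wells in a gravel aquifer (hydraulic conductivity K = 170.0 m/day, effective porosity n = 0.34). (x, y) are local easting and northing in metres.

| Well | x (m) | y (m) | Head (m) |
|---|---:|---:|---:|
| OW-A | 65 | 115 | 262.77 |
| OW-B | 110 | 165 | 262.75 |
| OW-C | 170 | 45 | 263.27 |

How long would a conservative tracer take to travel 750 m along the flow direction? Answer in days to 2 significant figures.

With h = a·x + b·y + c and OW-A as origin, the differences give:
  45·a + 50·b = -0.02
  105·a + (-70)·b = +0.50
Eliminate b (×(-70) and ×50, subtract): -8400·a = -23.600 → a = ∂h/∂x = +0.002810
Back-substitute: b = ∂h/∂y = -0.002929.
|∇h| = √(0.002810² + -0.002929²) = 0.004059
Seepage velocity v = K·i/n = 170.0 × 0.004059 / 0.34 = 2.03 m/day.
t = 750 / 2.03 = 369.5 days.

370 days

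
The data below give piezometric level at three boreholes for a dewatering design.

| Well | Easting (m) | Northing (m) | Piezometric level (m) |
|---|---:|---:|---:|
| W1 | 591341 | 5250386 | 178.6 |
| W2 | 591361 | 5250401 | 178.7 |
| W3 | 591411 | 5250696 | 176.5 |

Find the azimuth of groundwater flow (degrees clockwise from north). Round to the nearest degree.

308°

Taking W1 as reference: W2−W1 = (20, 15, +0.1); W3−W1 = (70, 310, -2.1).
Solve a·Δx + b·Δy = Δh: det = 20·310 − 70·15 = 5150.
∂h/∂x = [(+0.1)·310 − (-2.1)·15] / 5150 = +0.01214
∂h/∂y = [20·(-2.1) − 70·(+0.1)] / 5150 = -0.009515
Flow direction (−∇h) has components (-0.01214 E, +0.009515 N).
Azimuth = atan2(E, N) = atan2(-0.01214, +0.009515) = 308.1° ≈ 308°.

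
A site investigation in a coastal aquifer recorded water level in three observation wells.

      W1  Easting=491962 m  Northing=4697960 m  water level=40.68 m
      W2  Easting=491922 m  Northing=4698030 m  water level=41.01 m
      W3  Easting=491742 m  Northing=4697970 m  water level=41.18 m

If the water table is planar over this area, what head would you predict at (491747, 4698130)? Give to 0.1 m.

Differences from W1: to W2 (Δx, Δy, Δh) = (-40, 70, +0.33); to W3 = (-220, 10, +0.50).
Solve a·Δx + b·Δy = Δh: det = (-40)·10 − (-220)·70 = 15000.
∂h/∂x = [(+0.33)·10 − (+0.50)·70] / 15000 = -0.002113
∂h/∂y = [(-40)·(+0.50) − (-220)·(+0.33)] / 15000 = +0.003507
h(491747, 4698130) = 40.68 + (-0.002113)·(-215) + (+0.003507)·(170) = 40.68 +0.454 +0.596 = 41.730 m.

41.7 m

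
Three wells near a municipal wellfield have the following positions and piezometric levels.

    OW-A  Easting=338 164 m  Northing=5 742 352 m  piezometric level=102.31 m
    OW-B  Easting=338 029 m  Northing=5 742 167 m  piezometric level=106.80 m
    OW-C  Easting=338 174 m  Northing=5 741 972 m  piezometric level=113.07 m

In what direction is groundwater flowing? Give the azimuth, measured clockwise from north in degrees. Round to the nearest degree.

Taking OW-A as reference: OW-B−OW-A = (-135, -185, +4.49); OW-C−OW-A = (10, -380, +10.76).
Solve a·Δx + b·Δy = Δh: det = (-135)·(-380) − 10·(-185) = 53150.
∂h/∂x = [(+4.49)·(-380) − (+10.76)·(-185)] / 53150 = +0.005351
∂h/∂y = [(-135)·(+10.76) − 10·(+4.49)] / 53150 = -0.02817
Flow direction (−∇h) has components (-0.005351 E, +0.02817 N).
Azimuth = atan2(E, N) = atan2(-0.005351, +0.02817) = 349.2° ≈ 349°.

349°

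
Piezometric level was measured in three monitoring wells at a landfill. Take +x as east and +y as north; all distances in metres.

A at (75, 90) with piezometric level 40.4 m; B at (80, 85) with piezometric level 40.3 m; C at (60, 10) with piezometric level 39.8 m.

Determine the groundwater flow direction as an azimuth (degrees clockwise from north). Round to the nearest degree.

Differences from A: to B (Δx, Δy, Δh) = (5, -5, -0.1); to C = (-15, -80, -0.6).
Solve a·Δx + b·Δy = Δh: det = 5·(-80) − (-15)·(-5) = -475.
∂h/∂x = [(-0.1)·(-80) − (-0.6)·(-5)] / -475 = -0.01053
∂h/∂y = [5·(-0.6) − (-15)·(-0.1)] / -475 = +0.009474
Flow direction (−∇h) has components (+0.01053 E, -0.009474 N).
Azimuth = atan2(E, N) = atan2(+0.01053, -0.009474) = 132.0° ≈ 132°.

132°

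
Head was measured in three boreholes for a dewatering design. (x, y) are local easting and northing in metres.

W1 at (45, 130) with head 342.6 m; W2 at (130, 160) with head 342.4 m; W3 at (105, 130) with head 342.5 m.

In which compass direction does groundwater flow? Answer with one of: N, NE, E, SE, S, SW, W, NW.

Differences from W1: to W2 (Δx, Δy, Δh) = (85, 30, -0.2); to W3 = (60, 0, -0.1).
Solve a·Δx + b·Δy = Δh: det = 85·0 − 60·30 = -1800.
∂h/∂x = [(-0.2)·0 − (-0.1)·30] / -1800 = -0.001667
∂h/∂y = [85·(-0.1) − 60·(-0.2)] / -1800 = -0.001944
Flow = −∇h = (+0.001667 east, +0.001944 north), which points northeast.

NE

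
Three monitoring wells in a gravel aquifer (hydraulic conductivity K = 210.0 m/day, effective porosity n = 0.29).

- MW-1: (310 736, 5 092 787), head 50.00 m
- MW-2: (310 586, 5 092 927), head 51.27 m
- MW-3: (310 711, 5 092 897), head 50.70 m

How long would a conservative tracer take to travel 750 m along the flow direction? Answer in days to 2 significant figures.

160 days

With h = a·x + b·y + c and MW-1 as origin, the differences give:
  (-150)·a + 140·b = +1.27
  (-25)·a + 110·b = +0.70
Eliminate b (×110 and ×140, subtract): -13000·a = 41.700 → a = ∂h/∂x = -0.003208
Back-substitute: b = ∂h/∂y = +0.005635.
|∇h| = √(-0.003208² + 0.005635²) = 0.006484
Seepage velocity v = K·i/n = 210.0 × 0.006484 / 0.29 = 4.695 m/day.
t = 750 / 4.695 = 159.7 days.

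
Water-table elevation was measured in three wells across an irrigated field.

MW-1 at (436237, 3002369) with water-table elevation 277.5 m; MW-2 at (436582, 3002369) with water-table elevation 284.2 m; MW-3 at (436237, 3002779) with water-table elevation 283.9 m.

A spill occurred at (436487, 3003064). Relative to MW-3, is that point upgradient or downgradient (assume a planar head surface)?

upgradient

∂h/∂x = (284.2 − 277.5) / (436582 − 436237) = +0.01942
∂h/∂y = (283.9 − 277.5) / (3002779 − 3002369) = +0.01561
Head at (436487, 3003064) = 277.5 + (+0.01942)·(250) + (+0.01561)·(695) = 293.20 m.
That is higher than the 283.9 m at MW-3, so the point is upgradient.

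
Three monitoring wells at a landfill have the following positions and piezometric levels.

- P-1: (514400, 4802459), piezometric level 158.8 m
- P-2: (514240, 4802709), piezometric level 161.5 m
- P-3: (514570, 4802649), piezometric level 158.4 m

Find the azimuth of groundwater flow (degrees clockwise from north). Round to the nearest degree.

With h = a·x + b·y + c and P-1 as origin, the differences give:
  (-160)·a + 250·b = +2.7
  170·a + 190·b = -0.4
Eliminate b (×190 and ×250, subtract): -72900·a = 613.00 → a = ∂h/∂x = -0.008409
Back-substitute: b = ∂h/∂y = +0.005418.
Flow direction (−∇h) has components (+0.008409 E, -0.005418 N).
Azimuth = atan2(E, N) = atan2(+0.008409, -0.005418) = 122.8° ≈ 123°.

123°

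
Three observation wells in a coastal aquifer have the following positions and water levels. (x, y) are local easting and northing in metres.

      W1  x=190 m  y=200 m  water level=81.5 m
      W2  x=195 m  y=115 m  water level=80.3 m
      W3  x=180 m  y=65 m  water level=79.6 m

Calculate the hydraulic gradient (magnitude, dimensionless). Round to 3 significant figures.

0.0141

Differences from W1: to W2 (Δx, Δy, Δh) = (5, -85, -1.2); to W3 = (-10, -135, -1.9).
Determinant of the coordinate differences = 5·(-135) − (-10)·(-85) = -1525.
∂h/∂x = [(-1.2)·(-135) − (-1.9)·(-85)] / -1525 = -0.0003279
∂h/∂y = [5·(-1.9) − (-10)·(-1.2)] / -1525 = +0.01410
|∇h| = √(-0.0003279² + 0.01410²) = 0.0141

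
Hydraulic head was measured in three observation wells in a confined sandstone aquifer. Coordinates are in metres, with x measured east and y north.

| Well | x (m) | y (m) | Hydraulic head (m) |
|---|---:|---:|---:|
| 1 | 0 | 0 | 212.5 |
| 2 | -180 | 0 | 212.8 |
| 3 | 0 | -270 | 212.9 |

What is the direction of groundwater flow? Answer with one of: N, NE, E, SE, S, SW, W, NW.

NE

∂h/∂x = (212.8 − 212.5) / (-180 − 0) = -0.001667
∂h/∂y = (212.9 − 212.5) / (-270 − 0) = -0.001481
Flow = −∇h = (+0.001667 east, +0.001481 north), which points northeast.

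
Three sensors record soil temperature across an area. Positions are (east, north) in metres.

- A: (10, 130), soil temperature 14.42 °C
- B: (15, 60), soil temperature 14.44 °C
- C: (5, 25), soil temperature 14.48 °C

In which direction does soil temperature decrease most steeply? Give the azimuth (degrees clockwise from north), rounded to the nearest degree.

079°

With T = a·x + b·y + c and A as origin, the differences give:
  5·a + (-70)·b = +0.02
  (-5)·a + (-105)·b = +0.06
Eliminate b (×(-105) and ×(-70), subtract): -875·a = 2.100 → a = ∂T/∂x = -0.002400
Back-substitute: b = ∂T/∂y = -0.0004571.
Steepest decrease is along −∇f: components (+0.002400 E, +0.0004571 N).
Azimuth = atan2(+0.002400, +0.0004571) = 79.2° ≈ 079°.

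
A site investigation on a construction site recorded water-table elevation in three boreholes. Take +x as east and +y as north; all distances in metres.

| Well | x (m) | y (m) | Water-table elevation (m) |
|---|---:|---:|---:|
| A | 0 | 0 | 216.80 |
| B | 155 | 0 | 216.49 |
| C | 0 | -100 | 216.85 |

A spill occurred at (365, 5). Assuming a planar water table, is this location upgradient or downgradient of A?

downgradient

∂h/∂x = (216.49 − 216.80) / (155 − 0) = -0.002000
∂h/∂y = (216.85 − 216.80) / (-100 − 0) = -0.0005000
Head at (365, 5) = 216.80 + (-0.002000)·(365) + (-0.0005000)·(5) = 216.07 m.
That is lower than the 216.80 m at A, so the point is downgradient.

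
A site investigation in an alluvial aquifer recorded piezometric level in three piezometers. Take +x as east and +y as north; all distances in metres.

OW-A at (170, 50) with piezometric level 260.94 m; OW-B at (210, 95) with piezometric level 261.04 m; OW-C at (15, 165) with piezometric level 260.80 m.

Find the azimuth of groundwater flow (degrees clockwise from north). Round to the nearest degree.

241°

Taking OW-A as reference: OW-B−OW-A = (40, 45, +0.10); OW-C−OW-A = (-155, 115, -0.14).
Solve a·Δx + b·Δy = Δh: det = 40·115 − (-155)·45 = 11575.
∂h/∂x = [(+0.10)·115 − (-0.14)·45] / 11575 = +0.001538
∂h/∂y = [40·(-0.14) − (-155)·(+0.10)] / 11575 = +0.0008553
Flow direction (−∇h) has components (-0.001538 E, -0.0008553 N).
Azimuth = atan2(E, N) = atan2(-0.001538, -0.0008553) = 240.9° ≈ 241°.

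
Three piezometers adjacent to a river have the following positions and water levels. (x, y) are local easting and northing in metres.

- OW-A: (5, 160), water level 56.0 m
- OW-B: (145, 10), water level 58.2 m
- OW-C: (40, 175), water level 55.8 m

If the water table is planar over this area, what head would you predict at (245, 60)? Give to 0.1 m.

Differences from OW-A: to OW-B (Δx, Δy, Δh) = (140, -150, +2.2); to OW-C = (35, 15, -0.2).
Determinant of the coordinate differences = 140·15 − 35·(-150) = 7350.
∂h/∂x = [(+2.2)·15 − (-0.2)·(-150)] / 7350 = +0.0004082
∂h/∂y = [140·(-0.2) − 35·(+2.2)] / 7350 = -0.01429
h(245, 60) = 56.0 + (+0.0004082)·(240) + (-0.01429)·(-100) = 56.0 +0.098 +1.429 = 57.527 m.

57.5 m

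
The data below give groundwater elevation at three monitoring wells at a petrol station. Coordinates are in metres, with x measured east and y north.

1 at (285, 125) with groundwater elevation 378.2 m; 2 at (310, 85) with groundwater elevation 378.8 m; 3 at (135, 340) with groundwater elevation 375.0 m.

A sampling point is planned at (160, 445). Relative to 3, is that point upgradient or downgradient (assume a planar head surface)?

downgradient

With h = a·x + b·y + c and 1 as origin, the differences give:
  25·a + (-40)·b = +0.6
  (-150)·a + 215·b = -3.2
Eliminate b (×215 and ×(-40), subtract): -625·a = 1.00 → a = ∂h/∂x = -0.001600
Back-substitute: b = ∂h/∂y = -0.01600.
Head at (160, 445) = 378.2 + (-0.001600)·(-125) + (-0.01600)·(320) = 373.28 m.
That is lower than the 375.0 m at 3, so the point is downgradient.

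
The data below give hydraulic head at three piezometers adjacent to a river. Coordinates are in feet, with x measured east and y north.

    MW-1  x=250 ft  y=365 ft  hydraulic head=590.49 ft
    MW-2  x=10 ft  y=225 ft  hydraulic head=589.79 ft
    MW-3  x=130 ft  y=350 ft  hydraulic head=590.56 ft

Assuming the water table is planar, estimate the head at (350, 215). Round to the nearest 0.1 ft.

589.2 ft

Differences from MW-1: to MW-2 (Δx, Δy, Δh) = (-240, -140, -0.70); to MW-3 = (-120, -15, +0.07).
Solve a·Δx + b·Δy = Δh: det = (-240)·(-15) − (-120)·(-140) = -13200.
∂h/∂x = [(-0.70)·(-15) − (+0.07)·(-140)] / -13200 = -0.001538
∂h/∂y = [(-240)·(+0.07) − (-120)·(-0.70)] / -13200 = +0.007636
h(350, 215) = 590.49 + (-0.001538)·(100) + (+0.007636)·(-150) = 590.49 -0.154 -1.145 = 589.191 ft.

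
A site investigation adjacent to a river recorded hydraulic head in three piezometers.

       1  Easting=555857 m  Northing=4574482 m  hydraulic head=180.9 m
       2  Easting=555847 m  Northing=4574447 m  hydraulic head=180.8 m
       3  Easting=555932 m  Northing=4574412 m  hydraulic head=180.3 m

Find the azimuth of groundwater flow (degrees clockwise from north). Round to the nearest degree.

Differences from 1: to 2 (Δx, Δy, Δh) = (-10, -35, -0.1); to 3 = (75, -70, -0.6).
Solve a·Δx + b·Δy = Δh: det = (-10)·(-70) − 75·(-35) = 3325.
∂h/∂x = [(-0.1)·(-70) − (-0.6)·(-35)] / 3325 = -0.004211
∂h/∂y = [(-10)·(-0.6) − 75·(-0.1)] / 3325 = +0.004060
Flow direction (−∇h) has components (+0.004211 E, -0.004060 N).
Azimuth = atan2(E, N) = atan2(+0.004211, -0.004060) = 134.0° ≈ 134°.

134°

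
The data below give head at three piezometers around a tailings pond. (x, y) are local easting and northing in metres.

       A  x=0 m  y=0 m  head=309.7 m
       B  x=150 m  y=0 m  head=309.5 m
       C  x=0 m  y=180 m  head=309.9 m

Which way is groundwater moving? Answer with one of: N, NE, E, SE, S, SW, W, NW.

SE

∂h/∂x = (309.5 − 309.7) / (150 − 0) = -0.001333
∂h/∂y = (309.9 − 309.7) / (180 − 0) = +0.001111
Flow = −∇h = (+0.001333 east, -0.001111 north), which points southeast.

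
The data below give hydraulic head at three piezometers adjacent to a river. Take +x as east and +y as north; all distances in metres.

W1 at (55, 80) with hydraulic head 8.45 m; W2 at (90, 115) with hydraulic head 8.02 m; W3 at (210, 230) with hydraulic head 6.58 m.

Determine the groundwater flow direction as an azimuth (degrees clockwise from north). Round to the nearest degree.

Three-point gradient (reference W1): Δ to W2 = (35, 35, -0.43), Δ to W3 = (155, 150, -1.87).
∂h/∂x = -0.005429, ∂h/∂y = -0.006857 (det = -175).
Flow direction (−∇h) has components (+0.005429 E, +0.006857 N).
Azimuth = atan2(E, N) = atan2(+0.005429, +0.006857) = 38.4° ≈ 038°.

038°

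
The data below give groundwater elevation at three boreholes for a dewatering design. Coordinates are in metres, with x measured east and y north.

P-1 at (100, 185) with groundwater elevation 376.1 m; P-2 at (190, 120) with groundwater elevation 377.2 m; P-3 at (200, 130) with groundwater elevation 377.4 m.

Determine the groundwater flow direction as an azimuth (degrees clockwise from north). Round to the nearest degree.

254°

Differences from P-1: to P-2 (Δx, Δy, Δh) = (90, -65, +1.1); to P-3 = (100, -55, +1.3).
Solve a·Δx + b·Δy = Δh: det = 90·(-55) − 100·(-65) = 1550.
∂h/∂x = [(+1.1)·(-55) − (+1.3)·(-65)] / 1550 = +0.01548
∂h/∂y = [90·(+1.3) − 100·(+1.1)] / 1550 = +0.004516
Flow direction (−∇h) has components (-0.01548 E, -0.004516 N).
Azimuth = atan2(E, N) = atan2(-0.01548, -0.004516) = 253.7° ≈ 254°.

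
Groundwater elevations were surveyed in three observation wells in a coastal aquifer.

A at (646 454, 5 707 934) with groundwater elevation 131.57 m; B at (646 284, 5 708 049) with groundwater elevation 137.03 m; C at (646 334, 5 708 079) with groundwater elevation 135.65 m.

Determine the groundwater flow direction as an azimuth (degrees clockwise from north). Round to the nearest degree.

097°

Taking A as reference: B−A = (-170, 115, +5.46); C−A = (-120, 145, +4.08).
Determinant of the coordinate differences = (-170)·145 − (-120)·115 = -10850.
∂h/∂x = [(+5.46)·145 − (+4.08)·115] / -10850 = -0.02972
∂h/∂y = [(-170)·(+4.08) − (-120)·(+5.46)] / -10850 = +0.003539
Flow direction (−∇h) has components (+0.02972 E, -0.003539 N).
Azimuth = atan2(E, N) = atan2(+0.02972, -0.003539) = 96.8° ≈ 097°.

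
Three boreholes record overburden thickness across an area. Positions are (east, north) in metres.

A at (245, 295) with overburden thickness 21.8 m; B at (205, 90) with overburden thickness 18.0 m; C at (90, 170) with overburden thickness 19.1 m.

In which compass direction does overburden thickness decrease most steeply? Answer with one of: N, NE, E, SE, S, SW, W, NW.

S

Differences from A: to B (Δx, Δy, Δh) = (-40, -205, -3.8); to C = (-155, -125, -2.7).
Solve a·Δx + b·Δy = Δd: det = (-40)·(-125) − (-155)·(-205) = -26775.
∂d/∂x = [(-3.8)·(-125) − (-2.7)·(-205)] / -26775 = +0.002932
∂d/∂y = [(-40)·(-2.7) − (-155)·(-3.8)] / -26775 = +0.01796
Steepest decrease is along −∇f = (-0.002932 E, -0.01796 N) → south.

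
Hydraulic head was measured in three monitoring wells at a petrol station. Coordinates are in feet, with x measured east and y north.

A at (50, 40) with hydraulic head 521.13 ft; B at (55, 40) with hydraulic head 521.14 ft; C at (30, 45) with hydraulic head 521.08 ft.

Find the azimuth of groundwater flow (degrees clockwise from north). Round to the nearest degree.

Differences from A: to B (Δx, Δy, Δh) = (5, 0, +0.01); to C = (-20, 5, -0.05).
Solve a·Δx + b·Δy = Δh: det = 5·5 − (-20)·0 = 25.
∂h/∂x = [(+0.01)·5 − (-0.05)·0] / 25 = +0.002000
∂h/∂y = [5·(-0.05) − (-20)·(+0.01)] / 25 = -0.002000
Flow direction (−∇h) has components (-0.002000 E, +0.002000 N).
Azimuth = atan2(E, N) = atan2(-0.002000, +0.002000) = 315.0° ≈ 315°.

315°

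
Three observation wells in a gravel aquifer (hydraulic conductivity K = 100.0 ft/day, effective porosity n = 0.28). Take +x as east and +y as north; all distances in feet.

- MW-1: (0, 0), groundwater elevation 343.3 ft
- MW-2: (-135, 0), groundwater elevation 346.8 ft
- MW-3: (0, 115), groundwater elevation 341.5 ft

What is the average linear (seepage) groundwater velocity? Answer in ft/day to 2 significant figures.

11 ft/day

∂h/∂x = (346.8 − 343.3) / (-135 − 0) = -0.02593
∂h/∂y = (341.5 − 343.3) / (115 − 0) = -0.01565
|∇h| = √(-0.02593² + -0.01565²) = 0.03029
Seepage velocity v = K·i/n = 100.0 × 0.03029 / 0.28 = 10.82 ft/day.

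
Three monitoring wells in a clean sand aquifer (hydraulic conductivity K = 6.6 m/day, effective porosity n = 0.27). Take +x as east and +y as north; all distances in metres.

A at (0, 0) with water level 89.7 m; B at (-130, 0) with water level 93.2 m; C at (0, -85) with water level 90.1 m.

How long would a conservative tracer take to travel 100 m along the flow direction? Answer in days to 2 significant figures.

∂h/∂x = (93.2 − 89.7) / (-130 − 0) = -0.02692
∂h/∂y = (90.1 − 89.7) / (-85 − 0) = -0.004706
|∇h| = √(-0.02692² + -0.004706²) = 0.02733
Seepage velocity v = K·i/n = 6.6 × 0.02733 / 0.27 = 0.6681 m/day.
t = 100 / 0.6681 = 149.7 days.

150 days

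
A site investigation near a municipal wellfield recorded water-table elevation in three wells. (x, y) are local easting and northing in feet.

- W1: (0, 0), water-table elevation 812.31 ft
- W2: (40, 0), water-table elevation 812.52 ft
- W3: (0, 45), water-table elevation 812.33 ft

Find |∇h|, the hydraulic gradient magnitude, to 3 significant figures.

∂h/∂x = (812.52 − 812.31) / (40 − 0) = +0.005250
∂h/∂y = (812.33 − 812.31) / (45 − 0) = +0.0004444
|∇h| = √(0.005250² + 0.0004444²) = 0.005269

0.00527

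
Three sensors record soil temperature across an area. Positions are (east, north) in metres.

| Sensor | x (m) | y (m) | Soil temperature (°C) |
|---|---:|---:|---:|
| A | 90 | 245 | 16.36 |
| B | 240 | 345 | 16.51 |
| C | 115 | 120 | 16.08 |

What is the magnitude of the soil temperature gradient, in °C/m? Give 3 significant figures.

0.00220 °C/m

Taking A as reference: B−A = (150, 100, +0.15); C−A = (25, -125, -0.28).
Determinant of the coordinate differences = 150·(-125) − 25·100 = -21250.
∂T/∂x = [(+0.15)·(-125) − (-0.28)·100] / -21250 = -0.0004353
∂T/∂y = [150·(-0.28) − 25·(+0.15)] / -21250 = +0.002153
|∇f| = √(-0.0004353² + 0.002153²) = 0.002197 °C/m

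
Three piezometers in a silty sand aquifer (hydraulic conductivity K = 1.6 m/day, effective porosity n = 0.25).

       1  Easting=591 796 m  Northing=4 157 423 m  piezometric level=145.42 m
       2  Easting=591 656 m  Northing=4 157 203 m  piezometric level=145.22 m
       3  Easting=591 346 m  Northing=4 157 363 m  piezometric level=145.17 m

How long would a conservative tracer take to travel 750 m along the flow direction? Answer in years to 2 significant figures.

With h = a·x + b·y + c and 1 as origin, the differences give:
  (-140)·a + (-220)·b = -0.20
  (-450)·a + (-60)·b = -0.25
Eliminate b (×(-60) and ×(-220), subtract): -90600·a = -43.000 → a = ∂h/∂x = +0.0004746
Back-substitute: b = ∂h/∂y = +0.0006071.
|∇h| = √(0.0004746² + 0.0006071²) = 0.0007706
Seepage velocity v = K·i/n = 1.6 × 0.0007706 / 0.25 = 0.004932 m/day.
t = 750 / 0.004932 = 1.521e+05 days = 416 years.

420 years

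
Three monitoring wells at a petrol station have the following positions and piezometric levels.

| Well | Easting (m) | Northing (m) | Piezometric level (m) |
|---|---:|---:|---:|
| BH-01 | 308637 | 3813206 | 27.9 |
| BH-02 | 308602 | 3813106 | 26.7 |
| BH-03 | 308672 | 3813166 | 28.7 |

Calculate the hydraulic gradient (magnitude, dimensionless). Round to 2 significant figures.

0.026

Taking BH-01 as reference: BH-02−BH-01 = (-35, -100, -1.2); BH-03−BH-01 = (35, -40, +0.8).
Solve a·Δx + b·Δy = Δh: det = (-35)·(-40) − 35·(-100) = 4900.
∂h/∂x = [(-1.2)·(-40) − (+0.8)·(-100)] / 4900 = +0.02612
∂h/∂y = [(-35)·(+0.8) − 35·(-1.2)] / 4900 = +0.002857
|∇h| = √(0.02612² + 0.002857²) = 0.02628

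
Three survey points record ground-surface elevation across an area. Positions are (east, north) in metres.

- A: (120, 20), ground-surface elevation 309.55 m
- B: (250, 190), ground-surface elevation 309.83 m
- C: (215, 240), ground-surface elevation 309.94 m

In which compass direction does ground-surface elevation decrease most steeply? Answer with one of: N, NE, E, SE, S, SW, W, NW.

With z = a·x + b·y + c and A as origin, the differences give:
  130·a + 170·b = +0.28
  95·a + 220·b = +0.39
Eliminate b (×220 and ×170, subtract): 12450·a = -4.700 → a = ∂z/∂x = -0.0003775
Back-substitute: b = ∂z/∂y = +0.001936.
Steepest decrease is along −∇f = (+0.0003775 E, -0.001936 N) → south.

S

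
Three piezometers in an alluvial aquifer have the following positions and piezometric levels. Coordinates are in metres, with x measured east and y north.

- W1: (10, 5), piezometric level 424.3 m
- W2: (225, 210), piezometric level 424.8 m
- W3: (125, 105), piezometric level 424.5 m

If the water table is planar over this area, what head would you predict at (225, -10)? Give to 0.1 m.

Differences from W1: to W2 (Δx, Δy, Δh) = (215, 205, +0.5); to W3 = (115, 100, +0.2).
Determinant of the coordinate differences = 215·100 − 115·205 = -2075.
∂h/∂x = [(+0.5)·100 − (+0.2)·205] / -2075 = -0.004337
∂h/∂y = [215·(+0.2) − 115·(+0.5)] / -2075 = +0.006988
h(225, -10) = 424.3 + (-0.004337)·(215) + (+0.006988)·(-15) = 424.3 -0.933 -0.105 = 423.263 m.

423.3 m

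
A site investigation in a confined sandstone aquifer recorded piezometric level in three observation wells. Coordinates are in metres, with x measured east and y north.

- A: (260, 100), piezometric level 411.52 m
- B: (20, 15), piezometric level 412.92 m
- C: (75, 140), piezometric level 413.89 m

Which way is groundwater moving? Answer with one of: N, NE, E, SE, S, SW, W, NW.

With h = a·x + b·y + c and A as origin, the differences give:
  (-240)·a + (-85)·b = +1.40
  (-185)·a + 40·b = +2.37
Eliminate b (×40 and ×(-85), subtract): -25325·a = 257.450 → a = ∂h/∂x = -0.01017
Back-substitute: b = ∂h/∂y = +0.01223.
Flow = −∇h = (+0.01017 east, -0.01223 north), which points southeast.

SE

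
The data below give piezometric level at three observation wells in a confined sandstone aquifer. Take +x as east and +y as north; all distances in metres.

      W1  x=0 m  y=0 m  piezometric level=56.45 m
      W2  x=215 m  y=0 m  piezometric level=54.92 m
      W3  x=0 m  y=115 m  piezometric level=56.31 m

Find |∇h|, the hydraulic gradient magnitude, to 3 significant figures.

0.00722

∂h/∂x = (54.92 − 56.45) / (215 − 0) = -0.007116
∂h/∂y = (56.31 − 56.45) / (115 − 0) = -0.001217
|∇h| = √(-0.007116² + -0.001217²) = 0.007219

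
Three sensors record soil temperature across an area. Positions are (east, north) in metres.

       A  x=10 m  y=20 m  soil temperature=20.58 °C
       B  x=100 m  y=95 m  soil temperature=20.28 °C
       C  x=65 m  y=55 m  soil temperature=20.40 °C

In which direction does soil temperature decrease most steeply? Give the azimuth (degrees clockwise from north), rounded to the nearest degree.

Taking A as reference: B−A = (90, 75, -0.30); C−A = (55, 35, -0.18).
Determinant of the coordinate differences = 90·35 − 55·75 = -975.
∂T/∂x = [(-0.30)·35 − (-0.18)·75] / -975 = -0.003077
∂T/∂y = [90·(-0.18) − 55·(-0.30)] / -975 = -0.0003077
Steepest decrease is along −∇f: components (+0.003077 E, +0.0003077 N).
Azimuth = atan2(+0.003077, +0.0003077) = 84.3° ≈ 084°.

084°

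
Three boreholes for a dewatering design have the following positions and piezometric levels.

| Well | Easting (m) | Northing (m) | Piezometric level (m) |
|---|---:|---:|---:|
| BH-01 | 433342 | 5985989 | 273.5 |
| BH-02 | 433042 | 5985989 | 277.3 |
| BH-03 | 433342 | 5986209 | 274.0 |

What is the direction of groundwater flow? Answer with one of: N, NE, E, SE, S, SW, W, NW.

E

∂h/∂x = (277.3 − 273.5) / (433042 − 433342) = -0.01267
∂h/∂y = (274.0 − 273.5) / (5986209 − 5985989) = +0.002273
Flow = −∇h = (+0.01267 east, -0.002273 north), which points east.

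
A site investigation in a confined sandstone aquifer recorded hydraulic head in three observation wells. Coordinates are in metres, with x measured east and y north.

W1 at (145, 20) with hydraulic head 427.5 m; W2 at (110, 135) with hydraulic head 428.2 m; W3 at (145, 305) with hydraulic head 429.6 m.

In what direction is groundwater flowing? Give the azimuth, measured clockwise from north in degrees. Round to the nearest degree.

210°

Differences from W1: to W2 (Δx, Δy, Δh) = (-35, 115, +0.7); to W3 = (0, 285, +2.1).
Solve a·Δx + b·Δy = Δh: det = (-35)·285 − 0·115 = -9975.
∂h/∂x = [(+0.7)·285 − (+2.1)·115] / -9975 = +0.004211
∂h/∂y = [(-35)·(+2.1) − 0·(+0.7)] / -9975 = +0.007368
Flow direction (−∇h) has components (-0.004211 E, -0.007368 N).
Azimuth = atan2(E, N) = atan2(-0.004211, -0.007368) = 209.7° ≈ 210°.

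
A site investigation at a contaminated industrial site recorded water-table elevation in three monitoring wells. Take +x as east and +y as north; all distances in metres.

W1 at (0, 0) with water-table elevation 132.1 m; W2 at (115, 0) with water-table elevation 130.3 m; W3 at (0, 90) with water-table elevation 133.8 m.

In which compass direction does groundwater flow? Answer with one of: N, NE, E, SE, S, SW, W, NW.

SE

∂h/∂x = (130.3 − 132.1) / (115 − 0) = -0.01565
∂h/∂y = (133.8 − 132.1) / (90 − 0) = +0.01889
Flow = −∇h = (+0.01565 east, -0.01889 north), which points southeast.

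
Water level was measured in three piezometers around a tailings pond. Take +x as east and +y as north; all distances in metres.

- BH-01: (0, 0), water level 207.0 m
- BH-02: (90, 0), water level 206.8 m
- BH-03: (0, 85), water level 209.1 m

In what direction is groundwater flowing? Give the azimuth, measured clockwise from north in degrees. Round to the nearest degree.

175°

∂h/∂x = (206.8 − 207.0) / (90 − 0) = -0.002222
∂h/∂y = (209.1 − 207.0) / (85 − 0) = +0.02471
Flow direction (−∇h) has components (+0.002222 E, -0.02471 N).
Azimuth = atan2(E, N) = atan2(+0.002222, -0.02471) = 174.9° ≈ 175°.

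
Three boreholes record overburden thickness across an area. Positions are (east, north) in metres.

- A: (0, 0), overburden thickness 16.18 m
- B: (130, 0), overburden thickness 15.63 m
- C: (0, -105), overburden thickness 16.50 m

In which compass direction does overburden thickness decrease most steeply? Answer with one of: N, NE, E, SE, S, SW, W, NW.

∂d/∂x = (15.63 − 16.18) / (130 − 0) = -0.004231
∂d/∂y = (16.50 − 16.18) / (-105 − 0) = -0.003048
Steepest decrease is along −∇f = (+0.004231 E, +0.003048 N) → northeast.

NE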